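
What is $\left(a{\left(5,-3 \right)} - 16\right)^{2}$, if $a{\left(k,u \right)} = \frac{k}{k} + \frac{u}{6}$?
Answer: $\frac{961}{4} \approx 240.25$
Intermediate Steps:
$a{\left(k,u \right)} = 1 + \frac{u}{6}$ ($a{\left(k,u \right)} = 1 + u \frac{1}{6} = 1 + \frac{u}{6}$)
$\left(a{\left(5,-3 \right)} - 16\right)^{2} = \left(\left(1 + \frac{1}{6} \left(-3\right)\right) - 16\right)^{2} = \left(\left(1 - \frac{1}{2}\right) - 16\right)^{2} = \left(\frac{1}{2} - 16\right)^{2} = \left(- \frac{31}{2}\right)^{2} = \frac{961}{4}$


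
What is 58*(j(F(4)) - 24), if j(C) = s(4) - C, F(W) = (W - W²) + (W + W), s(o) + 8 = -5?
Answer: -1914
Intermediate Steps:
s(o) = -13 (s(o) = -8 - 5 = -13)
F(W) = -W² + 3*W (F(W) = (W - W²) + 2*W = -W² + 3*W)
j(C) = -13 - C
58*(j(F(4)) - 24) = 58*((-13 - 4*(3 - 1*4)) - 24) = 58*((-13 - 4*(3 - 4)) - 24) = 58*((-13 - 4*(-1)) - 24) = 58*((-13 - 1*(-4)) - 24) = 58*((-13 + 4) - 24) = 58*(-9 - 24) = 58*(-33) = -1914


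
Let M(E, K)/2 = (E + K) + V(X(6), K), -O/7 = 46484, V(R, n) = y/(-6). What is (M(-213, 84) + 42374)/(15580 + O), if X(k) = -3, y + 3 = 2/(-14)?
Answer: -442229/3252984 ≈ -0.13595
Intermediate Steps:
y = -22/7 (y = -3 + 2/(-14) = -3 + 2*(-1/14) = -3 - 1/7 = -22/7 ≈ -3.1429)
V(R, n) = 11/21 (V(R, n) = -22/7/(-6) = -22/7*(-1/6) = 11/21)
O = -325388 (O = -7*46484 = -325388)
M(E, K) = 22/21 + 2*E + 2*K (M(E, K) = 2*((E + K) + 11/21) = 2*(11/21 + E + K) = 22/21 + 2*E + 2*K)
(M(-213, 84) + 42374)/(15580 + O) = ((22/21 + 2*(-213) + 2*84) + 42374)/(15580 - 325388) = ((22/21 - 426 + 168) + 42374)/(-309808) = (-5396/21 + 42374)*(-1/309808) = (884458/21)*(-1/309808) = -442229/3252984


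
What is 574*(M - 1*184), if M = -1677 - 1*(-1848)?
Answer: -7462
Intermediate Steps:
M = 171 (M = -1677 + 1848 = 171)
574*(M - 1*184) = 574*(171 - 1*184) = 574*(171 - 184) = 574*(-13) = -7462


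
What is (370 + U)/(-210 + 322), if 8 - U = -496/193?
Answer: 36725/10808 ≈ 3.3979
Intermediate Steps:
U = 2040/193 (U = 8 - (-496)/193 = 8 - 1*(-496/193) = 8 + 496/193 = 2040/193 ≈ 10.570)
(370 + U)/(-210 + 322) = (370 + 2040/193)/(-210 + 322) = (73450/193)/112 = (73450/193)*(1/112) = 36725/10808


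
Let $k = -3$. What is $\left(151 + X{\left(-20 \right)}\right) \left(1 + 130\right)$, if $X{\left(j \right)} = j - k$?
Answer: $17554$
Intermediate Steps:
$X{\left(j \right)} = 3 + j$ ($X{\left(j \right)} = j - -3 = j + 3 = 3 + j$)
$\left(151 + X{\left(-20 \right)}\right) \left(1 + 130\right) = \left(151 + \left(3 - 20\right)\right) \left(1 + 130\right) = \left(151 - 17\right) 131 = 134 \cdot 131 = 17554$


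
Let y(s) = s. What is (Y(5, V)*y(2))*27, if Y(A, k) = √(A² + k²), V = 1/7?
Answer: 54*√1226/7 ≈ 270.11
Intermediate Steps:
V = ⅐ (V = 1*(⅐) = ⅐ ≈ 0.14286)
(Y(5, V)*y(2))*27 = (√(5² + (⅐)²)*2)*27 = (√(25 + 1/49)*2)*27 = (√(1226/49)*2)*27 = ((√1226/7)*2)*27 = (2*√1226/7)*27 = 54*√1226/7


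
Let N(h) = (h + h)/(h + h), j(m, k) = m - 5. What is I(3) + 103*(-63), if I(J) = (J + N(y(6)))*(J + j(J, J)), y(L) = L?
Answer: -6485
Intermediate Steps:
j(m, k) = -5 + m
N(h) = 1 (N(h) = (2*h)/((2*h)) = (2*h)*(1/(2*h)) = 1)
I(J) = (1 + J)*(-5 + 2*J) (I(J) = (J + 1)*(J + (-5 + J)) = (1 + J)*(-5 + 2*J))
I(3) + 103*(-63) = (-5 - 3*3 + 2*3**2) + 103*(-63) = (-5 - 9 + 2*9) - 6489 = (-5 - 9 + 18) - 6489 = 4 - 6489 = -6485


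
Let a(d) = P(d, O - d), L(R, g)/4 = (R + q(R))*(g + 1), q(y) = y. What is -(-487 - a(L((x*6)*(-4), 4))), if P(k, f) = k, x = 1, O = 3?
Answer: -473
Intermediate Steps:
L(R, g) = 8*R*(1 + g) (L(R, g) = 4*((R + R)*(g + 1)) = 4*((2*R)*(1 + g)) = 4*(2*R*(1 + g)) = 8*R*(1 + g))
a(d) = d
-(-487 - a(L((x*6)*(-4), 4))) = -(-487 - 8*(1*6)*(-4)*(1 + 4)) = -(-487 - 8*6*(-4)*5) = -(-487 - 8*(-24)*5) = -(-487 - 1*(-960)) = -(-487 + 960) = -1*473 = -473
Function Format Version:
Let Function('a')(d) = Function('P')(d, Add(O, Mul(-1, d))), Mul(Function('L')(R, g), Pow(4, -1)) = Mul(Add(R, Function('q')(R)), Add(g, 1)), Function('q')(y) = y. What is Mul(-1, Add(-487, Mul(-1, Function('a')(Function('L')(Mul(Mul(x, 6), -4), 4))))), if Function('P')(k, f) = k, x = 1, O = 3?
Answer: -473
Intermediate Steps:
Function('L')(R, g) = Mul(8, R, Add(1, g)) (Function('L')(R, g) = Mul(4, Mul(Add(R, R), Add(g, 1))) = Mul(4, Mul(Mul(2, R), Add(1, g))) = Mul(4, Mul(2, R, Add(1, g))) = Mul(8, R, Add(1, g)))
Function('a')(d) = d
Mul(-1, Add(-487, Mul(-1, Function('a')(Function('L')(Mul(Mul(x, 6), -4), 4))))) = Mul(-1, Add(-487, Mul(-1, Mul(8, Mul(Mul(1, 6), -4), Add(1, 4))))) = Mul(-1, Add(-487, Mul(-1, Mul(8, Mul(6, -4), 5)))) = Mul(-1, Add(-487, Mul(-1, Mul(8, -24, 5)))) = Mul(-1, Add(-487, Mul(-1, -960))) = Mul(-1, Add(-487, 960)) = Mul(-1, 473) = -473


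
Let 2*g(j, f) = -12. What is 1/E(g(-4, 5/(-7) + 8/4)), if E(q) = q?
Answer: -⅙ ≈ -0.16667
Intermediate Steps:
g(j, f) = -6 (g(j, f) = (½)*(-12) = -6)
1/E(g(-4, 5/(-7) + 8/4)) = 1/(-6) = -⅙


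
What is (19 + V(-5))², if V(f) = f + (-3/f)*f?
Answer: 121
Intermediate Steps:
V(f) = -3 + f (V(f) = f - 3 = -3 + f)
(19 + V(-5))² = (19 + (-3 - 5))² = (19 - 8)² = 11² = 121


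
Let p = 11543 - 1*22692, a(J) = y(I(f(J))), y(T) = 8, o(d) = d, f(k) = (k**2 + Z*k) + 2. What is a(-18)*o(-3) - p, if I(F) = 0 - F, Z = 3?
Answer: 11125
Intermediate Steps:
f(k) = 2 + k**2 + 3*k (f(k) = (k**2 + 3*k) + 2 = 2 + k**2 + 3*k)
I(F) = -F
a(J) = 8
p = -11149 (p = 11543 - 22692 = -11149)
a(-18)*o(-3) - p = 8*(-3) - 1*(-11149) = -24 + 11149 = 11125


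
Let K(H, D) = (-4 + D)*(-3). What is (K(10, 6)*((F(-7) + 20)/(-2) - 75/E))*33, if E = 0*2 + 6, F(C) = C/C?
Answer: 4554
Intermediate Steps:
F(C) = 1
E = 6 (E = 0 + 6 = 6)
K(H, D) = 12 - 3*D
(K(10, 6)*((F(-7) + 20)/(-2) - 75/E))*33 = ((12 - 3*6)*((1 + 20)/(-2) - 75/6))*33 = ((12 - 18)*(21*(-1/2) - 75*1/6))*33 = -6*(-21/2 - 25/2)*33 = -6*(-23)*33 = 138*33 = 4554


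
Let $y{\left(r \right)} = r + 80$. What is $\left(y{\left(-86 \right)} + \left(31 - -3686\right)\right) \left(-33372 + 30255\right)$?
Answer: $-11567187$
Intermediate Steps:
$y{\left(r \right)} = 80 + r$
$\left(y{\left(-86 \right)} + \left(31 - -3686\right)\right) \left(-33372 + 30255\right) = \left(\left(80 - 86\right) + \left(31 - -3686\right)\right) \left(-33372 + 30255\right) = \left(-6 + \left(31 + 3686\right)\right) \left(-3117\right) = \left(-6 + 3717\right) \left(-3117\right) = 3711 \left(-3117\right) = -11567187$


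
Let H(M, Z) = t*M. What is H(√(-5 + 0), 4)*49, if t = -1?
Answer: -49*I*√5 ≈ -109.57*I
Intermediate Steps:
H(M, Z) = -M
H(√(-5 + 0), 4)*49 = -√(-5 + 0)*49 = -√(-5)*49 = -I*√5*49 = -49*I*√5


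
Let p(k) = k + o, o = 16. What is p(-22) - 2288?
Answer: -2294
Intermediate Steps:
p(k) = 16 + k (p(k) = k + 16 = 16 + k)
p(-22) - 2288 = (16 - 22) - 2288 = -6 - 2288 = -2294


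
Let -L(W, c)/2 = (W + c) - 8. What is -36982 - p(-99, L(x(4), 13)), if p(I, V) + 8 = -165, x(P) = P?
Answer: -36809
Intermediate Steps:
L(W, c) = 16 - 2*W - 2*c (L(W, c) = -2*((W + c) - 8) = -2*(-8 + W + c) = 16 - 2*W - 2*c)
p(I, V) = -173 (p(I, V) = -8 - 165 = -173)
-36982 - p(-99, L(x(4), 13)) = -36982 - 1*(-173) = -36982 + 173 = -36809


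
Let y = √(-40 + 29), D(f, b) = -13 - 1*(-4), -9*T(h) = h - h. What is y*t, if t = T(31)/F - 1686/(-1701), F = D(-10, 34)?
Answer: 562*I*√11/567 ≈ 3.2874*I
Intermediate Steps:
T(h) = 0 (T(h) = -(h - h)/9 = -⅑*0 = 0)
D(f, b) = -9 (D(f, b) = -13 + 4 = -9)
F = -9
t = 562/567 (t = 0/(-9) - 1686/(-1701) = 0*(-⅑) - 1686*(-1/1701) = 0 + 562/567 = 562/567 ≈ 0.99118)
y = I*√11 (y = √(-11) = I*√11 ≈ 3.3166*I)
y*t = (I*√11)*(562/567) = 562*I*√11/567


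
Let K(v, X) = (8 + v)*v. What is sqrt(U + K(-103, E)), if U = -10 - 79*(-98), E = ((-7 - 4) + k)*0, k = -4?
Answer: sqrt(17517) ≈ 132.35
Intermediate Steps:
E = 0 (E = ((-7 - 4) - 4)*0 = (-11 - 4)*0 = -15*0 = 0)
K(v, X) = v*(8 + v)
U = 7732 (U = -10 + 7742 = 7732)
sqrt(U + K(-103, E)) = sqrt(7732 - 103*(8 - 103)) = sqrt(7732 - 103*(-95)) = sqrt(7732 + 9785) = sqrt(17517)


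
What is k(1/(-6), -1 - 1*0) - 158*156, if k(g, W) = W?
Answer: -24649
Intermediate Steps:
k(1/(-6), -1 - 1*0) - 158*156 = (-1 - 1*0) - 158*156 = (-1 + 0) - 24648 = -1 - 24648 = -24649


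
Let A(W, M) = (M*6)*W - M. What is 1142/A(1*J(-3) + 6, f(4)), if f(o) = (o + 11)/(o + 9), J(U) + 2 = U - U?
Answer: 14846/345 ≈ 43.032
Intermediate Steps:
J(U) = -2 (J(U) = -2 + (U - U) = -2 + 0 = -2)
f(o) = (11 + o)/(9 + o)
A(W, M) = -M + 6*M*W (A(W, M) = (6*M)*W - M = 6*M*W - M = -M + 6*M*W)
1142/A(1*J(-3) + 6, f(4)) = 1142/((((11 + 4)/(9 + 4))*(-1 + 6*(1*(-2) + 6)))) = 1142/(((15/13)*(-1 + 6*(-2 + 6)))) = 1142/((((1/13)*15)*(-1 + 6*4))) = 1142/((15*(-1 + 24)/13)) = 1142/(((15/13)*23)) = 1142/(345/13) = 1142*(13/345) = 14846/345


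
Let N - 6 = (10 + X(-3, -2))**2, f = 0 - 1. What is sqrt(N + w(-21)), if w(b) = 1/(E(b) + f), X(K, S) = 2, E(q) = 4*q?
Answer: sqrt(1083665)/85 ≈ 12.247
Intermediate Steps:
f = -1
N = 150 (N = 6 + (10 + 2)**2 = 6 + 12**2 = 6 + 144 = 150)
w(b) = 1/(-1 + 4*b) (w(b) = 1/(4*b - 1) = 1/(-1 + 4*b))
sqrt(N + w(-21)) = sqrt(150 + 1/(-1 + 4*(-21))) = sqrt(150 + 1/(-1 - 84)) = sqrt(150 + 1/(-85)) = sqrt(150 - 1/85) = sqrt(12749/85) = sqrt(1083665)/85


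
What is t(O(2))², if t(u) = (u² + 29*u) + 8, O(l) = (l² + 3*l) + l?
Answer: 250000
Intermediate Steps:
O(l) = l² + 4*l
t(u) = 8 + u² + 29*u
t(O(2))² = (8 + (2*(4 + 2))² + 29*(2*(4 + 2)))² = (8 + (2*6)² + 29*(2*6))² = (8 + 12² + 29*12)² = (8 + 144 + 348)² = 500² = 250000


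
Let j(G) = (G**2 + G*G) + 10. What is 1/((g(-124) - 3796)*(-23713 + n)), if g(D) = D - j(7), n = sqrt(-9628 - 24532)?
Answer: 23713/2265107650812 + I*sqrt(2135)/566276912703 ≈ 1.0469e-8 + 8.1596e-11*I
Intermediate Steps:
j(G) = 10 + 2*G**2 (j(G) = (G**2 + G**2) + 10 = 2*G**2 + 10 = 10 + 2*G**2)
n = 4*I*sqrt(2135) (n = sqrt(-34160) = 4*I*sqrt(2135) ≈ 184.82*I)
g(D) = -108 + D (g(D) = D - (10 + 2*7**2) = D - (10 + 2*49) = D - (10 + 98) = D - 1*108 = D - 108 = -108 + D)
1/((g(-124) - 3796)*(-23713 + n)) = 1/(((-108 - 124) - 3796)*(-23713 + 4*I*sqrt(2135))) = 1/((-232 - 3796)*(-23713 + 4*I*sqrt(2135))) = 1/(-4028*(-23713 + 4*I*sqrt(2135))) = 1/(95515964 - 16112*I*sqrt(2135))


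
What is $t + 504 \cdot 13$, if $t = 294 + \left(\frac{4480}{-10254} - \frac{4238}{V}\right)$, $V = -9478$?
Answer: $\frac{166336504391}{24296853} \approx 6846.0$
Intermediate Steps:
$t = \frac{7143523535}{24296853}$ ($t = 294 + \left(\frac{4480}{-10254} - \frac{4238}{-9478}\right) = 294 + \left(4480 \left(- \frac{1}{10254}\right) - - \frac{2119}{4739}\right) = 294 + \left(- \frac{2240}{5127} + \frac{2119}{4739}\right) = 294 + \frac{248753}{24296853} = \frac{7143523535}{24296853} \approx 294.01$)
$t + 504 \cdot 13 = \frac{7143523535}{24296853} + 504 \cdot 13 = \frac{7143523535}{24296853} + 6552 = \frac{166336504391}{24296853}$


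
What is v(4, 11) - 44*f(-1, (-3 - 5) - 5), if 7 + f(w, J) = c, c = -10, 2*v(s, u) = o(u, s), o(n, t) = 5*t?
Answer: 758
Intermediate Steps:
v(s, u) = 5*s/2 (v(s, u) = (5*s)/2 = 5*s/2)
f(w, J) = -17 (f(w, J) = -7 - 10 = -17)
v(4, 11) - 44*f(-1, (-3 - 5) - 5) = (5/2)*4 - 44*(-17) = 10 + 748 = 758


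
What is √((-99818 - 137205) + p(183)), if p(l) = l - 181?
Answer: 41*I*√141 ≈ 486.85*I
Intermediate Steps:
p(l) = -181 + l
√((-99818 - 137205) + p(183)) = √((-99818 - 137205) + (-181 + 183)) = √(-237023 + 2) = √(-237021) = 41*I*√141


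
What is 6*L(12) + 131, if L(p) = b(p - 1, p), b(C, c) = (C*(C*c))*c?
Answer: 104675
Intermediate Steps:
b(C, c) = C²*c² (b(C, c) = (c*C²)*c = C²*c²)
L(p) = p²*(-1 + p)² (L(p) = (p - 1)²*p² = (-1 + p)²*p² = p²*(-1 + p)²)
6*L(12) + 131 = 6*(12²*(-1 + 12)²) + 131 = 6*(144*11²) + 131 = 6*(144*121) + 131 = 6*17424 + 131 = 104544 + 131 = 104675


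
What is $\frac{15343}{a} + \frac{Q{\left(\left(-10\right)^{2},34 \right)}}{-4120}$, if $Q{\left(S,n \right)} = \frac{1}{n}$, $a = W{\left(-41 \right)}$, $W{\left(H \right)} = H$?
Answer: $- \frac{2149247481}{5743280} \approx -374.22$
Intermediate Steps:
$a = -41$
$\frac{15343}{a} + \frac{Q{\left(\left(-10\right)^{2},34 \right)}}{-4120} = \frac{15343}{-41} + \frac{1}{34 \left(-4120\right)} = 15343 \left(- \frac{1}{41}\right) + \frac{1}{34} \left(- \frac{1}{4120}\right) = - \frac{15343}{41} - \frac{1}{140080} = - \frac{2149247481}{5743280}$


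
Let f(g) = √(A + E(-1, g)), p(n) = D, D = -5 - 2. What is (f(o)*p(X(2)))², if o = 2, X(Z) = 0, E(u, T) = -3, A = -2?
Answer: -245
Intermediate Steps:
D = -7
p(n) = -7
f(g) = I*√5 (f(g) = √(-2 - 3) = √(-5) = I*√5)
(f(o)*p(X(2)))² = ((I*√5)*(-7))² = (-7*I*√5)² = -245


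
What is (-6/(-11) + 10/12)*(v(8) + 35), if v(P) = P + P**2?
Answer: 9737/66 ≈ 147.53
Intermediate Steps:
(-6/(-11) + 10/12)*(v(8) + 35) = (-6/(-11) + 10/12)*(8*(1 + 8) + 35) = (-6*(-1/11) + 10*(1/12))*(8*9 + 35) = (6/11 + 5/6)*(72 + 35) = (91/66)*107 = 9737/66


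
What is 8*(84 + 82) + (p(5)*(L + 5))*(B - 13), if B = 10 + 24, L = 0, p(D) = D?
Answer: 1853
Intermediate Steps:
B = 34
8*(84 + 82) + (p(5)*(L + 5))*(B - 13) = 8*(84 + 82) + (5*(0 + 5))*(34 - 13) = 8*166 + (5*5)*21 = 1328 + 25*21 = 1328 + 525 = 1853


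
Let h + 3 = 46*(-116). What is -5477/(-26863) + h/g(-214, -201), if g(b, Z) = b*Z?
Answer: 92166121/1155485082 ≈ 0.079764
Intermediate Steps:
g(b, Z) = Z*b
h = -5339 (h = -3 + 46*(-116) = -3 - 5336 = -5339)
-5477/(-26863) + h/g(-214, -201) = -5477/(-26863) - 5339/((-201*(-214))) = -5477*(-1/26863) - 5339/43014 = 5477/26863 - 5339*1/43014 = 5477/26863 - 5339/43014 = 92166121/1155485082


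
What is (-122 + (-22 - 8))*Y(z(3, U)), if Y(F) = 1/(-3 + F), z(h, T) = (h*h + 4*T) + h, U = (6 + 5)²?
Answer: -152/493 ≈ -0.30832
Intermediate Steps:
U = 121 (U = 11² = 121)
z(h, T) = h + h² + 4*T (z(h, T) = (h² + 4*T) + h = h + h² + 4*T)
(-122 + (-22 - 8))*Y(z(3, U)) = (-122 + (-22 - 8))/(-3 + (3 + 3² + 4*121)) = (-122 - 30)/(-3 + (3 + 9 + 484)) = -152/(-3 + 496) = -152/493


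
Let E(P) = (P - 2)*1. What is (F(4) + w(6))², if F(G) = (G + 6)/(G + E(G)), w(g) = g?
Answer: 529/9 ≈ 58.778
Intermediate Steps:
E(P) = -2 + P (E(P) = (-2 + P)*1 = -2 + P)
F(G) = (6 + G)/(-2 + 2*G) (F(G) = (G + 6)/(G + (-2 + G)) = (6 + G)/(-2 + 2*G))
(F(4) + w(6))² = ((6 + 4)/(2*(-1 + 4)) + 6)² = ((½)*10/3 + 6)² = ((½)*(⅓)*10 + 6)² = (5/3 + 6)² = (23/3)² = 529/9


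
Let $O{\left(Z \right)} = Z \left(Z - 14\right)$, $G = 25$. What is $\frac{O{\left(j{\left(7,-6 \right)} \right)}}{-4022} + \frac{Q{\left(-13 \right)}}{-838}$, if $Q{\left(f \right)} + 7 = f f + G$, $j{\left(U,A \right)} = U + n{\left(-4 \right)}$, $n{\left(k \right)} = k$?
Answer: $- \frac{181115}{842609} \approx -0.21495$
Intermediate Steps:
$j{\left(U,A \right)} = -4 + U$ ($j{\left(U,A \right)} = U - 4 = -4 + U$)
$Q{\left(f \right)} = 18 + f^{2}$ ($Q{\left(f \right)} = -7 + \left(f f + 25\right) = -7 + \left(f^{2} + 25\right) = -7 + \left(25 + f^{2}\right) = 18 + f^{2}$)
$O{\left(Z \right)} = Z \left(-14 + Z\right)$
$\frac{O{\left(j{\left(7,-6 \right)} \right)}}{-4022} + \frac{Q{\left(-13 \right)}}{-838} = \frac{\left(-4 + 7\right) \left(-14 + \left(-4 + 7\right)\right)}{-4022} + \frac{18 + \left(-13\right)^{2}}{-838} = 3 \left(-14 + 3\right) \left(- \frac{1}{4022}\right) + \left(18 + 169\right) \left(- \frac{1}{838}\right) = 3 \left(-11\right) \left(- \frac{1}{4022}\right) + 187 \left(- \frac{1}{838}\right) = \left(-33\right) \left(- \frac{1}{4022}\right) - \frac{187}{838} = \frac{33}{4022} - \frac{187}{838} = - \frac{181115}{842609}$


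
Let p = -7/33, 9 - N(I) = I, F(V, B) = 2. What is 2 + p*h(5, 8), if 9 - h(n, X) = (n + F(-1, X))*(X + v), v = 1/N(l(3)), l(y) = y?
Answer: 2419/198 ≈ 12.217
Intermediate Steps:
N(I) = 9 - I
p = -7/33 (p = -7*1/33 = -7/33 ≈ -0.21212)
v = 1/6 (v = 1/(9 - 1*3) = 1/(9 - 3) = 1/6 ≈ 0.16667)
h(n, X) = 9 - (2 + n)*(1/6 + X) (h(n, X) = 9 - (n + 2)*(X + 1/6) = 9 - (2 + n)*(1/6 + X))
2 + p*h(5, 8) = 2 - 7*(26/3 - 2*8 - 1/6*5 - 1*8*5)/33 = 2 - 7*(26/3 - 16 - 5/6 - 40)/33 = 2 - 7/33*(-289/6) = 2 + 2023/198 = 2419/198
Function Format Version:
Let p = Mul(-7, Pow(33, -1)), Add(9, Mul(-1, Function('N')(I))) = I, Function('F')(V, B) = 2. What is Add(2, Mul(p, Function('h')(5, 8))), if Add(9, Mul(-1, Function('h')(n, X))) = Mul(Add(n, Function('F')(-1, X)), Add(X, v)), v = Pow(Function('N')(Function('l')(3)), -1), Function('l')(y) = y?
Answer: Rational(2419, 198) ≈ 12.217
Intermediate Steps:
Function('N')(I) = Add(9, Mul(-1, I))
p = Rational(-7, 33) (p = Mul(-7, Rational(1, 33)) = Rational(-7, 33) ≈ -0.21212)
v = Rational(1, 6) (v = Pow(Add(9, Mul(-1, 3)), -1) = Pow(Add(9, -3), -1) = Pow(6, -1) = Rational(1, 6) ≈ 0.16667)
Function('h')(n, X) = Add(9, Mul(-1, Add(2, n), Add(Rational(1, 6), X))) (Function('h')(n, X) = Add(9, Mul(-1, Mul(Add(n, 2), Add(X, Rational(1, 6))))) = Add(9, Mul(-1, Mul(Add(2, n), Add(Rational(1, 6), X)))) = Add(9, Mul(-1, Add(2, n), Add(Rational(1, 6), X))))
Add(2, Mul(p, Function('h')(5, 8))) = Add(2, Mul(Rational(-7, 33), Add(Rational(26, 3), Mul(-2, 8), Mul(Rational(-1, 6), 5), Mul(-1, 8, 5)))) = Add(2, Mul(Rational(-7, 33), Add(Rational(26, 3), -16, Rational(-5, 6), -40))) = Add(2, Mul(Rational(-7, 33), Rational(-289, 6))) = Add(2, Rational(2023, 198)) = Rational(2419, 198)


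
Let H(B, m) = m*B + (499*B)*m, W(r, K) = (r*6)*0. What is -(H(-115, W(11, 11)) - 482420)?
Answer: 482420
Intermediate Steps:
W(r, K) = 0 (W(r, K) = (6*r)*0 = 0)
H(B, m) = 500*B*m (H(B, m) = B*m + 499*B*m = 500*B*m)
-(H(-115, W(11, 11)) - 482420) = -(500*(-115)*0 - 482420) = -(0 - 482420) = -1*(-482420) = 482420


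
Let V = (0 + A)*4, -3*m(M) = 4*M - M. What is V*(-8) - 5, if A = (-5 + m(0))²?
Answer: -805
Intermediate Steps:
m(M) = -M (m(M) = -(4*M - M)/3 = -M)
A = 25 (A = (-5 - 1*0)² = (-5 + 0)² = (-5)² = 25)
V = 100 (V = (0 + 25)*4 = 25*4 = 100)
V*(-8) - 5 = 100*(-8) - 5 = -800 - 5 = -805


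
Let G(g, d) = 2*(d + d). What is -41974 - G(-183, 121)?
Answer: -42458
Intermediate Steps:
G(g, d) = 4*d (G(g, d) = 2*(2*d) = 4*d)
-41974 - G(-183, 121) = -41974 - 4*121 = -41974 - 1*484 = -41974 - 484 = -42458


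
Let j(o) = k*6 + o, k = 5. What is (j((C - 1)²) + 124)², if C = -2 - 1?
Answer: 28900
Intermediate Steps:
C = -3
j(o) = 30 + o (j(o) = 5*6 + o = 30 + o)
(j((C - 1)²) + 124)² = ((30 + (-3 - 1)²) + 124)² = ((30 + (-4)²) + 124)² = ((30 + 16) + 124)² = (46 + 124)² = 170² = 28900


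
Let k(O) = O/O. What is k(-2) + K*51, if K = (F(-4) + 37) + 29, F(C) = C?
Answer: 3163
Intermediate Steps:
k(O) = 1
K = 62 (K = (-4 + 37) + 29 = 33 + 29 = 62)
k(-2) + K*51 = 1 + 62*51 = 1 + 3162 = 3163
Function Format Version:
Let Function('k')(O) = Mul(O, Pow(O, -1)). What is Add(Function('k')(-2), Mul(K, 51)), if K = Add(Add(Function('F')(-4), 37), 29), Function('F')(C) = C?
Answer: 3163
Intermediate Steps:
Function('k')(O) = 1
K = 62 (K = Add(Add(-4, 37), 29) = Add(33, 29) = 62)
Add(Function('k')(-2), Mul(K, 51)) = Add(1, Mul(62, 51)) = Add(1, 3162) = 3163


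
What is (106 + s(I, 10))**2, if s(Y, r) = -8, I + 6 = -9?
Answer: 9604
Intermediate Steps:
I = -15 (I = -6 - 9 = -15)
(106 + s(I, 10))**2 = (106 - 8)**2 = 98**2 = 9604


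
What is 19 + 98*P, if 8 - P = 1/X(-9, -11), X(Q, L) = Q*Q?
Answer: 64945/81 ≈ 801.79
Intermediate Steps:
X(Q, L) = Q**2
P = 647/81 (P = 8 - 1/((-9)**2) = 8 - 1/81 = 647/81 ≈ 7.9877)
19 + 98*P = 19 + 98*(647/81) = 19 + 63406/81 = 64945/81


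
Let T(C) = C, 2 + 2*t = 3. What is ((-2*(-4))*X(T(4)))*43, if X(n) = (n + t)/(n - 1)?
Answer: 516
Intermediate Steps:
t = 1/2 (t = -1 + (1/2)*3 = -1 + 3/2 = 1/2 ≈ 0.50000)
X(n) = (1/2 + n)/(-1 + n) (X(n) = (n + 1/2)/(n - 1) = (1/2 + n)/(-1 + n))
((-2*(-4))*X(T(4)))*43 = ((-2*(-4))*((1/2 + 4)/(-1 + 4)))*43 = (8*((9/2)/3))*43 = (8*((1/3)*(9/2)))*43 = (8*(3/2))*43 = 12*43 = 516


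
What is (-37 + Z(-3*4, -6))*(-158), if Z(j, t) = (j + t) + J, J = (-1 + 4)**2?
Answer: 7268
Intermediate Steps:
J = 9 (J = 3**2 = 9)
Z(j, t) = 9 + j + t (Z(j, t) = (j + t) + 9 = 9 + j + t)
(-37 + Z(-3*4, -6))*(-158) = (-37 + (9 - 3*4 - 6))*(-158) = (-37 + (9 - 12 - 6))*(-158) = (-37 - 9)*(-158) = -46*(-158) = 7268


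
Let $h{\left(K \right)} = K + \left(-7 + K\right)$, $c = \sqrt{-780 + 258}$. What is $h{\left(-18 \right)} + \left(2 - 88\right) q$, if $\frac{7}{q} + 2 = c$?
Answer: $- \frac{10707}{263} + \frac{903 i \sqrt{58}}{263} \approx -40.711 + 26.148 i$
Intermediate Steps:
$c = 3 i \sqrt{58}$ ($c = \sqrt{-522} = 3 i \sqrt{58} \approx 22.847 i$)
$q = \frac{7}{-2 + 3 i \sqrt{58}} \approx -0.026616 - 0.30405 i$
$h{\left(K \right)} = -7 + 2 K$
$h{\left(-18 \right)} + \left(2 - 88\right) q = \left(-7 + 2 \left(-18\right)\right) + \left(2 - 88\right) \left(- \frac{7}{263} - \frac{21 i \sqrt{58}}{526}\right) = \left(-7 - 36\right) + \left(2 - 88\right) \left(- \frac{7}{263} - \frac{21 i \sqrt{58}}{526}\right) = -43 - 86 \left(- \frac{7}{263} - \frac{21 i \sqrt{58}}{526}\right) = -43 + \left(\frac{602}{263} + \frac{903 i \sqrt{58}}{263}\right) = - \frac{10707}{263} + \frac{903 i \sqrt{58}}{263}$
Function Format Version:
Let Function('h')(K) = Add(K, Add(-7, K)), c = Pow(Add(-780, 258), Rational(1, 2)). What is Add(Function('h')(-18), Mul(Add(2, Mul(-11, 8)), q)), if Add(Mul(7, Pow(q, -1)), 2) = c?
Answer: Add(Rational(-10707, 263), Mul(Rational(903, 263), I, Pow(58, Rational(1, 2)))) ≈ Add(-40.711, Mul(26.148, I))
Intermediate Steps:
c = Mul(3, I, Pow(58, Rational(1, 2))) (c = Pow(-522, Rational(1, 2)) = Mul(3, I, Pow(58, Rational(1, 2))) ≈ Mul(22.847, I))
q = Mul(7, Pow(Add(-2, Mul(3, I, Pow(58, Rational(1, 2)))), -1)) ≈ Add(-0.026616, Mul(-0.30405, I))
Function('h')(K) = Add(-7, Mul(2, K))
Add(Function('h')(-18), Mul(Add(2, Mul(-11, 8)), q)) = Add(Add(-7, Mul(2, -18)), Mul(Add(2, Mul(-11, 8)), Add(Rational(-7, 263), Mul(Rational(-21, 526), I, Pow(58, Rational(1, 2)))))) = Add(Add(-7, -36), Mul(Add(2, -88), Add(Rational(-7, 263), Mul(Rational(-21, 526), I, Pow(58, Rational(1, 2)))))) = Add(-43, Mul(-86, Add(Rational(-7, 263), Mul(Rational(-21, 526), I, Pow(58, Rational(1, 2)))))) = Add(-43, Add(Rational(602, 263), Mul(Rational(903, 263), I, Pow(58, Rational(1, 2))))) = Add(Rational(-10707, 263), Mul(Rational(903, 263), I, Pow(58, Rational(1, 2))))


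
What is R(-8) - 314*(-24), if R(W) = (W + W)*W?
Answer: 7664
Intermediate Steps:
R(W) = 2*W**2 (R(W) = (2*W)*W = 2*W**2)
R(-8) - 314*(-24) = 2*(-8)**2 - 314*(-24) = 2*64 + 7536 = 128 + 7536 = 7664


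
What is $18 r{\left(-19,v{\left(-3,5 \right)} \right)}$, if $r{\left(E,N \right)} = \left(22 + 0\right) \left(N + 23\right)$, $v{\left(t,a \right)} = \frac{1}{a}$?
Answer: $\frac{45936}{5} \approx 9187.2$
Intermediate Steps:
$r{\left(E,N \right)} = 506 + 22 N$ ($r{\left(E,N \right)} = 22 \left(23 + N\right) = 506 + 22 N$)
$18 r{\left(-19,v{\left(-3,5 \right)} \right)} = 18 \left(506 + \frac{22}{5}\right) = 18 \cdot \frac{2552}{5} = \frac{45936}{5}$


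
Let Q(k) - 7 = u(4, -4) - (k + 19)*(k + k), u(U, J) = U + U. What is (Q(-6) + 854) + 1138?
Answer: 2163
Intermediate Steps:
u(U, J) = 2*U
Q(k) = 15 - 2*k*(19 + k) (Q(k) = 7 + (2*4 - (k + 19)*(k + k)) = 7 + (8 - (19 + k)*2*k) = 7 + (8 - 2*k*(19 + k)) = 15 - 2*k*(19 + k))
(Q(-6) + 854) + 1138 = ((15 - 38*(-6) - 2*(-6)²) + 854) + 1138 = ((15 + 228 - 2*36) + 854) + 1138 = ((15 + 228 - 72) + 854) + 1138 = (171 + 854) + 1138 = 1025 + 1138 = 2163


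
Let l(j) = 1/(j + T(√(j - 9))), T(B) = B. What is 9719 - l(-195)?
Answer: 123849282/12743 + 2*I*√51/38229 ≈ 9719.0 + 0.00037361*I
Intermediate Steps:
l(j) = 1/(j + √(-9 + j)) (l(j) = 1/(j + √(j - 9)) = 1/(j + √(-9 + j)))
9719 - l(-195) = 9719 - 1/(-195 + √(-9 - 195)) = 9719 - 1/(-195 + √(-204)) = 9719 - 1/(-195 + 2*I*√51)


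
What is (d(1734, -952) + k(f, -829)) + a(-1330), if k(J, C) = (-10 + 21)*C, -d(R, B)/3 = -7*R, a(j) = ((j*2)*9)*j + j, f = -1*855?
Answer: 31866165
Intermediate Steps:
f = -855
a(j) = j + 18*j² (a(j) = ((2*j)*9)*j + j = (18*j)*j + j = 18*j² + j = j + 18*j²)
d(R, B) = 21*R (d(R, B) = -(-21)*R = 21*R)
k(J, C) = 11*C
(d(1734, -952) + k(f, -829)) + a(-1330) = (21*1734 + 11*(-829)) - 1330*(1 + 18*(-1330)) = (36414 - 9119) - 1330*(1 - 23940) = 27295 - 1330*(-23939) = 27295 + 31838870 = 31866165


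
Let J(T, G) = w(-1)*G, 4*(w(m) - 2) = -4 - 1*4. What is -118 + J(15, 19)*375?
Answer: -118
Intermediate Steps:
w(m) = 0 (w(m) = 2 + (-4 - 1*4)/4 = 2 + (-4 - 4)/4 = 2 + (1/4)*(-8) = 2 - 2 = 0)
J(T, G) = 0 (J(T, G) = 0*G = 0)
-118 + J(15, 19)*375 = -118 + 0*375 = -118 + 0 = -118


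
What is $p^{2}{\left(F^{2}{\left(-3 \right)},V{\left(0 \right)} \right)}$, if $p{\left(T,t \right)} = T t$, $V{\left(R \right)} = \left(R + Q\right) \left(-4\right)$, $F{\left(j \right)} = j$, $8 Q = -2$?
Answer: $81$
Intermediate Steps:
$Q = - \frac{1}{4}$ ($Q = \frac{1}{8} \left(-2\right) = - \frac{1}{4} \approx -0.25$)
$V{\left(R \right)} = 1 - 4 R$ ($V{\left(R \right)} = \left(R - \frac{1}{4}\right) \left(-4\right) = \left(- \frac{1}{4} + R\right) \left(-4\right) = 1 - 4 R$)
$p^{2}{\left(F^{2}{\left(-3 \right)},V{\left(0 \right)} \right)} = \left(\left(-3\right)^{2} \left(1 - 0\right)\right)^{2} = \left(9 \left(1 + 0\right)\right)^{2} = \left(9 \cdot 1\right)^{2} = 9^{2} = 81$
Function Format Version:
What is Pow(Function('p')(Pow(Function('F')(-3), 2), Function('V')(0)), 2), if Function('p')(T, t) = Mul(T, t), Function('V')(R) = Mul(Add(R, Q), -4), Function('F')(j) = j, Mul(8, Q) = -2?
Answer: 81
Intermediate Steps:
Q = Rational(-1, 4) (Q = Mul(Rational(1, 8), -2) = Rational(-1, 4) ≈ -0.25000)
Function('V')(R) = Add(1, Mul(-4, R)) (Function('V')(R) = Mul(Add(R, Rational(-1, 4)), -4) = Mul(Add(Rational(-1, 4), R), -4) = Add(1, Mul(-4, R)))
Pow(Function('p')(Pow(Function('F')(-3), 2), Function('V')(0)), 2) = Pow(Mul(Pow(-3, 2), Add(1, Mul(-4, 0))), 2) = Pow(Mul(9, Add(1, 0)), 2) = Pow(Mul(9, 1), 2) = Pow(9, 2) = 81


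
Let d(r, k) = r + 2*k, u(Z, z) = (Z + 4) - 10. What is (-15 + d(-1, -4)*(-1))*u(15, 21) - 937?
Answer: -991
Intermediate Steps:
u(Z, z) = -6 + Z (u(Z, z) = (4 + Z) - 10 = -6 + Z)
(-15 + d(-1, -4)*(-1))*u(15, 21) - 937 = (-15 + (-1 + 2*(-4))*(-1))*(-6 + 15) - 937 = (-15 + (-1 - 8)*(-1))*9 - 937 = (-15 - 9*(-1))*9 - 937 = (-15 + 9)*9 - 937 = -6*9 - 937 = -54 - 937 = -991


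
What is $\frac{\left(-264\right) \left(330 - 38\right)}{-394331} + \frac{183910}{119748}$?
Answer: $\frac{40876274017}{23610174294} \approx 1.7313$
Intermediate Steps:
$\frac{\left(-264\right) \left(330 - 38\right)}{-394331} + \frac{183910}{119748} = \left(-264\right) 292 \left(- \frac{1}{394331}\right) + 183910 \cdot \frac{1}{119748} = \left(-77088\right) \left(- \frac{1}{394331}\right) + \frac{91955}{59874} = \frac{77088}{394331} + \frac{91955}{59874} = \frac{40876274017}{23610174294}$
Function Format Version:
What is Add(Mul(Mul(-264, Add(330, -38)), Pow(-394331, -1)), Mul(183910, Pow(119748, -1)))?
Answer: Rational(40876274017, 23610174294) ≈ 1.7313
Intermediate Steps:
Add(Mul(Mul(-264, Add(330, -38)), Pow(-394331, -1)), Mul(183910, Pow(119748, -1))) = Add(Mul(Mul(-264, 292), Rational(-1, 394331)), Mul(183910, Rational(1, 119748))) = Add(Mul(-77088, Rational(-1, 394331)), Rational(91955, 59874)) = Add(Rational(77088, 394331), Rational(91955, 59874)) = Rational(40876274017, 23610174294)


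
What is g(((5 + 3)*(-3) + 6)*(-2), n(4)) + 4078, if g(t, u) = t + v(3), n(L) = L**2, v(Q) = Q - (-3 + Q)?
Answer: 4117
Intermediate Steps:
v(Q) = 3 (v(Q) = Q + (3 - Q) = 3)
g(t, u) = 3 + t (g(t, u) = t + 3 = 3 + t)
g(((5 + 3)*(-3) + 6)*(-2), n(4)) + 4078 = (3 + ((5 + 3)*(-3) + 6)*(-2)) + 4078 = (3 + (8*(-3) + 6)*(-2)) + 4078 = (3 + (-24 + 6)*(-2)) + 4078 = (3 - 18*(-2)) + 4078 = (3 + 36) + 4078 = 39 + 4078 = 4117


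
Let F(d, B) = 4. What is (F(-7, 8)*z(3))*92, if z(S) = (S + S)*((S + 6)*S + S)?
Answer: 66240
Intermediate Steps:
z(S) = 2*S*(S + S*(6 + S)) (z(S) = (2*S)*((6 + S)*S + S) = (2*S)*(S*(6 + S) + S) = (2*S)*(S + S*(6 + S)) = 2*S*(S + S*(6 + S)))
(F(-7, 8)*z(3))*92 = (4*(2*3²*(7 + 3)))*92 = (4*(2*9*10))*92 = (4*180)*92 = 720*92 = 66240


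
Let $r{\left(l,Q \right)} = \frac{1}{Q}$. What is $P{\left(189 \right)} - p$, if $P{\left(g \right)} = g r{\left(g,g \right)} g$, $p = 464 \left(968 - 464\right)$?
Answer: $-233667$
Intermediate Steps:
$p = 233856$ ($p = 464 \cdot 504 = 233856$)
$P{\left(g \right)} = g$ ($P{\left(g \right)} = \frac{g}{g} g = 1 g = g$)
$P{\left(189 \right)} - p = 189 - 233856 = -233667$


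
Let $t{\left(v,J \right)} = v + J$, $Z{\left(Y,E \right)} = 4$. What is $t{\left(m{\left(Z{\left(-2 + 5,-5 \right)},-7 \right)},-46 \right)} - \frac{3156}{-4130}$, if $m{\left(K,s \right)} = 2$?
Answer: $- \frac{89282}{2065} \approx -43.236$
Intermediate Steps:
$t{\left(v,J \right)} = J + v$
$t{\left(m{\left(Z{\left(-2 + 5,-5 \right)},-7 \right)},-46 \right)} - \frac{3156}{-4130} = \left(-46 + 2\right) - \frac{3156}{-4130} = -44 - - \frac{1578}{2065} = -44 + \frac{1578}{2065} = - \frac{89282}{2065}$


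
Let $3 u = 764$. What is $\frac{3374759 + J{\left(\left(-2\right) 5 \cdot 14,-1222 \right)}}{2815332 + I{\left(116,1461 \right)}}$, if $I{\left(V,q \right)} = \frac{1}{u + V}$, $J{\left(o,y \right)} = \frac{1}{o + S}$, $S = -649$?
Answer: $\frac{2960905553200}{2470082208543} \approx 1.1987$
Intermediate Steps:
$u = \frac{764}{3}$ ($u = \frac{1}{3} \cdot 764 = \frac{764}{3} \approx 254.67$)
$J{\left(o,y \right)} = \frac{1}{-649 + o}$ ($J{\left(o,y \right)} = \frac{1}{o - 649} = \frac{1}{-649 + o}$)
$I{\left(V,q \right)} = \frac{1}{\frac{764}{3} + V}$
$\frac{3374759 + J{\left(\left(-2\right) 5 \cdot 14,-1222 \right)}}{2815332 + I{\left(116,1461 \right)}} = \frac{3374759 + \frac{1}{-649 + \left(-2\right) 5 \cdot 14}}{2815332 + \frac{3}{764 + 3 \cdot 116}} = \frac{3374759 + \frac{1}{-649 - 140}}{2815332 + \frac{3}{764 + 348}} = \frac{3374759 + \frac{1}{-649 - 140}}{2815332 + \frac{3}{1112}} = \frac{3374759 + \frac{1}{-789}}{2815332 + 3 \cdot \frac{1}{1112}} = \frac{3374759 - \frac{1}{789}}{2815332 + \frac{3}{1112}} = \frac{2662684850}{789 \cdot \frac{3130649187}{1112}} = \frac{2662684850}{789} \cdot \frac{1112}{3130649187} = \frac{2960905553200}{2470082208543}$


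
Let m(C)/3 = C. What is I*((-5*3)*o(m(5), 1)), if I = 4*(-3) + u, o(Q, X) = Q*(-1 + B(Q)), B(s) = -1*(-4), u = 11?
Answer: 675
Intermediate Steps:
m(C) = 3*C
B(s) = 4
o(Q, X) = 3*Q (o(Q, X) = Q*(-1 + 4) = Q*3 = 3*Q)
I = -1 (I = 4*(-3) + 11 = -12 + 11 = -1)
I*((-5*3)*o(m(5), 1)) = -(-5*3)*3*(3*5) = -(-15)*3*15 = -(-15)*45 = -1*(-675) = 675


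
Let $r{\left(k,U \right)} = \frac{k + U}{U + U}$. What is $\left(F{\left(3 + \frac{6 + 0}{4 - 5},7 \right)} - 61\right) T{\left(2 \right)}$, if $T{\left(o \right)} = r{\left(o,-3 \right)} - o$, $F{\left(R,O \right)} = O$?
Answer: $99$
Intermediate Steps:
$r{\left(k,U \right)} = \frac{U + k}{2 U}$
$T{\left(o \right)} = \frac{1}{2} - \frac{7 o}{6}$ ($T{\left(o \right)} = \frac{-3 + o}{2 \left(-3\right)} - o = \frac{1}{2} \left(- \frac{1}{3}\right) \left(-3 + o\right) - o = \left(\frac{1}{2} - \frac{o}{6}\right) - o = \frac{1}{2} - \frac{7 o}{6}$)
$\left(F{\left(3 + \frac{6 + 0}{4 - 5},7 \right)} - 61\right) T{\left(2 \right)} = \left(7 - 61\right) \left(\frac{1}{2} - \frac{7}{3}\right) = - 54 \left(\frac{1}{2} - \frac{7}{3}\right) = \left(-54\right) \left(- \frac{11}{6}\right) = 99$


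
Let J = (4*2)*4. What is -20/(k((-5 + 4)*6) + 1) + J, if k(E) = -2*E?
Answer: 396/13 ≈ 30.462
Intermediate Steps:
J = 32 (J = 8*4 = 32)
-20/(k((-5 + 4)*6) + 1) + J = -20/(-2*(-5 + 4)*6 + 1) + 32 = -20/(-(-2)*6 + 1) + 32 = -20/(-2*(-6) + 1) + 32 = -20/(12 + 1) + 32 = -20/13 + 32 = 396/13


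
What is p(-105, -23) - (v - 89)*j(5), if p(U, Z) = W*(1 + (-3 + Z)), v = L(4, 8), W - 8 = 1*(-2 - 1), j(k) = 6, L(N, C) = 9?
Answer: 355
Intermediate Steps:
W = 5 (W = 8 + 1*(-2 - 1) = 8 + 1*(-3) = 8 - 3 = 5)
v = 9
p(U, Z) = -10 + 5*Z (p(U, Z) = 5*(1 + (-3 + Z)) = 5*(-2 + Z) = -10 + 5*Z)
p(-105, -23) - (v - 89)*j(5) = (-10 + 5*(-23)) - (9 - 89)*6 = (-10 - 115) - (-80)*6 = -125 - 1*(-480) = -125 + 480 = 355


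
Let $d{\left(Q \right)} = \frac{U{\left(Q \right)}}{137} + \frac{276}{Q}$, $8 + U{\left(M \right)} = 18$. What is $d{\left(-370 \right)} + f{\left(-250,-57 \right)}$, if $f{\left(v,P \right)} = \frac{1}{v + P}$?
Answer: $- \frac{5261537}{7780915} \approx -0.67621$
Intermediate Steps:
$U{\left(M \right)} = 10$ ($U{\left(M \right)} = -8 + 18 = 10$)
$f{\left(v,P \right)} = \frac{1}{P + v}$
$d{\left(Q \right)} = \frac{10}{137} + \frac{276}{Q}$
$d{\left(-370 \right)} + f{\left(-250,-57 \right)} = \left(\frac{10}{137} + \frac{276}{-370}\right) + \frac{1}{-57 - 250} = \left(\frac{10}{137} + 276 \left(- \frac{1}{370}\right)\right) + \frac{1}{-307} = \left(\frac{10}{137} - \frac{138}{185}\right) - \frac{1}{307} = - \frac{17056}{25345} - \frac{1}{307} = - \frac{5261537}{7780915}$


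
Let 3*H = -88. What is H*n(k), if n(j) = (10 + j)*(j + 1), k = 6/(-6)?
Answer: 0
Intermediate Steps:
H = -88/3 (H = (1/3)*(-88) = -88/3 ≈ -29.333)
k = -1 (k = 6*(-1/6) = -1)
n(j) = (1 + j)*(10 + j) (n(j) = (10 + j)*(1 + j) = (1 + j)*(10 + j))
H*n(k) = -88*(10 + (-1)**2 + 11*(-1))/3 = -88*(10 + 1 - 11)/3 = -88/3*0 = 0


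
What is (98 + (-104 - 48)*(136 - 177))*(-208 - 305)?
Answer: -3247290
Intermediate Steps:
(98 + (-104 - 48)*(136 - 177))*(-208 - 305) = (98 - 152*(-41))*(-513) = (98 + 6232)*(-513) = 6330*(-513) = -3247290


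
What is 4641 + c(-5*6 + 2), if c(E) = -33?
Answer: 4608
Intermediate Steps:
4641 + c(-5*6 + 2) = 4641 - 33 = 4608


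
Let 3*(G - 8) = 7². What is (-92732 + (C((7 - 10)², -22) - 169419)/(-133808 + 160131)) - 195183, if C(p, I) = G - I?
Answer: -22736867753/78969 ≈ -2.8792e+5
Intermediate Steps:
G = 73/3 (G = 8 + (⅓)*7² = 8 + (⅓)*49 = 8 + 49/3 = 73/3 ≈ 24.333)
C(p, I) = 73/3 - I
(-92732 + (C((7 - 10)², -22) - 169419)/(-133808 + 160131)) - 195183 = (-92732 + ((73/3 - 1*(-22)) - 169419)/(-133808 + 160131)) - 195183 = (-92732 + ((73/3 + 22) - 169419)/26323) - 195183 = (-92732 + (139/3 - 169419)*(1/26323)) - 195183 = (-92732 - 508118/3*1/26323) - 195183 = (-92732 - 508118/78969) - 195183 = -7323461426/78969 - 195183 = -22736867753/78969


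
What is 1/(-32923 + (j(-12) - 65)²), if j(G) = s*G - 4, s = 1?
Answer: -1/26362 ≈ -3.7933e-5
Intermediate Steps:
j(G) = -4 + G (j(G) = 1*G - 4 = G - 4 = -4 + G)
1/(-32923 + (j(-12) - 65)²) = 1/(-32923 + ((-4 - 12) - 65)²) = 1/(-32923 + (-16 - 65)²) = 1/(-32923 + (-81)²) = 1/(-32923 + 6561) = 1/(-26362) = -1/26362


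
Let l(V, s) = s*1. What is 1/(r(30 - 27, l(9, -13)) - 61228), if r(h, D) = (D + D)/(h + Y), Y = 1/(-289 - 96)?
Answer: -577/35333561 ≈ -1.6330e-5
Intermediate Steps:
l(V, s) = s
Y = -1/385 (Y = 1/(-385) = -1/385 ≈ -0.0025974)
r(h, D) = 2*D/(-1/385 + h) (r(h, D) = (D + D)/(h - 1/385) = (2*D)/(-1/385 + h) = 2*D/(-1/385 + h))
1/(r(30 - 27, l(9, -13)) - 61228) = 1/(770*(-13)/(-1 + 385*(30 - 27)) - 61228) = 1/(770*(-13)/(-1 + 385*3) - 61228) = 1/(770*(-13)/(-1 + 1155) - 61228) = 1/(770*(-13)/1154 - 61228) = 1/(770*(-13)*(1/1154) - 61228) = 1/(-5005/577 - 61228) = 1/(-35333561/577) = -577/35333561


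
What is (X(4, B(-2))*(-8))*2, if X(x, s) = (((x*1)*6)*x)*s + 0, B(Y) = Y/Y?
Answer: -1536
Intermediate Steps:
B(Y) = 1
X(x, s) = 6*s*x² (X(x, s) = ((x*6)*x)*s + 0 = ((6*x)*x)*s + 0 = (6*x²)*s + 0 = 6*s*x² + 0 = 6*s*x²)
(X(4, B(-2))*(-8))*2 = ((6*1*4²)*(-8))*2 = ((6*1*16)*(-8))*2 = (96*(-8))*2 = -768*2 = -1536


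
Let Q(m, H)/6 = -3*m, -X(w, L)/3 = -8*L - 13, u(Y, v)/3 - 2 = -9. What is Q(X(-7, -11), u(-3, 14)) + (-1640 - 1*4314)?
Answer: -1904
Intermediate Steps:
u(Y, v) = -21 (u(Y, v) = 6 + 3*(-9) = 6 - 27 = -21)
X(w, L) = 39 + 24*L (X(w, L) = -3*(-8*L - 13) = -3*(-13 - 8*L) = 39 + 24*L)
Q(m, H) = -18*m (Q(m, H) = 6*(-3*m) = -18*m)
Q(X(-7, -11), u(-3, 14)) + (-1640 - 1*4314) = -18*(39 + 24*(-11)) + (-1640 - 1*4314) = -18*(39 - 264) + (-1640 - 4314) = -18*(-225) - 5954 = 4050 - 5954 = -1904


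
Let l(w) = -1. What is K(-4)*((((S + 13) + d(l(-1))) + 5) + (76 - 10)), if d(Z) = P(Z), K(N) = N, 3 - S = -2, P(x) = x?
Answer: -352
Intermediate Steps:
S = 5 (S = 3 - 1*(-2) = 3 + 2 = 5)
d(Z) = Z
K(-4)*((((S + 13) + d(l(-1))) + 5) + (76 - 10)) = -4*((((5 + 13) - 1) + 5) + (76 - 10)) = -4*(((18 - 1) + 5) + 66) = -4*((17 + 5) + 66) = -4*(22 + 66) = -4*88 = -352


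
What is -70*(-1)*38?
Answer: 2660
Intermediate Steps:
-70*(-1)*38 = -14*(-5)*38 = 70*38 = 2660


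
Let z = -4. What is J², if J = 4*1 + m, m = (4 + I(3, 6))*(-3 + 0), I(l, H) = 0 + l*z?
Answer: 784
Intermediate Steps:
I(l, H) = -4*l (I(l, H) = 0 + l*(-4) = 0 - 4*l = -4*l)
m = 24 (m = (4 - 4*3)*(-3 + 0) = (4 - 12)*(-3) = -8*(-3) = 24)
J = 28 (J = 4*1 + 24 = 4 + 24 = 28)
J² = 28² = 784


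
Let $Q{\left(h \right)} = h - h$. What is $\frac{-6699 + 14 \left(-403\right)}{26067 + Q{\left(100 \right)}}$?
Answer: $- \frac{12341}{26067} \approx -0.47343$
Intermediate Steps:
$Q{\left(h \right)} = 0$
$\frac{-6699 + 14 \left(-403\right)}{26067 + Q{\left(100 \right)}} = \frac{-6699 + 14 \left(-403\right)}{26067 + 0} = \frac{-6699 - 5642}{26067} = \left(-12341\right) \frac{1}{26067} = - \frac{12341}{26067}$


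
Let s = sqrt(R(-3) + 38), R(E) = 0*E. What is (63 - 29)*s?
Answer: 34*sqrt(38) ≈ 209.59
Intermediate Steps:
R(E) = 0
s = sqrt(38) (s = sqrt(0 + 38) = sqrt(38) ≈ 6.1644)
(63 - 29)*s = (63 - 29)*sqrt(38) = 34*sqrt(38)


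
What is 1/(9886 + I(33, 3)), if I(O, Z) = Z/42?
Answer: 14/138405 ≈ 0.00010115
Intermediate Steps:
I(O, Z) = Z/42 (I(O, Z) = Z*(1/42) = Z/42)
1/(9886 + I(33, 3)) = 1/(9886 + (1/42)*3) = 1/(9886 + 1/14) = 1/(138405/14) = 14/138405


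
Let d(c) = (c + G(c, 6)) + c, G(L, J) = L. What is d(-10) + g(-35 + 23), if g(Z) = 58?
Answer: 28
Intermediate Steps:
d(c) = 3*c (d(c) = (c + c) + c = 2*c + c = 3*c)
d(-10) + g(-35 + 23) = 3*(-10) + 58 = -30 + 58 = 28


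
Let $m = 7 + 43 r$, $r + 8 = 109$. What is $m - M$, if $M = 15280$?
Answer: $-10930$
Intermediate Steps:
$r = 101$ ($r = -8 + 109 = 101$)
$m = 4350$ ($m = 7 + 43 \cdot 101 = 7 + 4343 = 4350$)
$m - M = 4350 - 15280 = -10930$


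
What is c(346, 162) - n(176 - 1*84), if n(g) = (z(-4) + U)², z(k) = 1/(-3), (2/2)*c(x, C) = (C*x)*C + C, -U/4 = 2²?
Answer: 81722873/9 ≈ 9.0803e+6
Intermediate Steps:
U = -16 (U = -4*2² = -4*4 = -16)
c(x, C) = C + x*C² (c(x, C) = (C*x)*C + C = x*C² + C = C + x*C²)
z(k) = -⅓ (z(k) = 1*(-⅓) = -⅓)
n(g) = 2401/9 (n(g) = (-⅓ - 16)² = (-49/3)² = 2401/9)
c(346, 162) - n(176 - 1*84) = 162*(1 + 162*346) - 1*2401/9 = 162*(1 + 56052) - 2401/9 = 162*56053 - 2401/9 = 9080586 - 2401/9 = 81722873/9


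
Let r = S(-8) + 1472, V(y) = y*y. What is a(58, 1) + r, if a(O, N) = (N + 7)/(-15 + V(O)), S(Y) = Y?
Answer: 4902944/3349 ≈ 1464.0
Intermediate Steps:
V(y) = y²
a(O, N) = (7 + N)/(-15 + O²) (a(O, N) = (N + 7)/(-15 + O²) = (7 + N)/(-15 + O²))
r = 1464 (r = -8 + 1472 = 1464)
a(58, 1) + r = (7 + 1)/(-15 + 58²) + 1464 = 8/(-15 + 3364) + 1464 = 8/3349 + 1464 = 4902944/3349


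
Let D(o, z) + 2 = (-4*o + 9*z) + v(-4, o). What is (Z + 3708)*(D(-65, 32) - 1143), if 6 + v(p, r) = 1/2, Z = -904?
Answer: -1689410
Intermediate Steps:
v(p, r) = -11/2 (v(p, r) = -6 + 1/2 = -11/2)
D(o, z) = -15/2 - 4*o + 9*z (D(o, z) = -2 + ((-4*o + 9*z) - 11/2) = -2 + (-11/2 - 4*o + 9*z) = -15/2 - 4*o + 9*z)
(Z + 3708)*(D(-65, 32) - 1143) = (-904 + 3708)*((-15/2 - 4*(-65) + 9*32) - 1143) = 2804*((-15/2 + 260 + 288) - 1143) = 2804*(1081/2 - 1143) = 2804*(-1205/2) = -1689410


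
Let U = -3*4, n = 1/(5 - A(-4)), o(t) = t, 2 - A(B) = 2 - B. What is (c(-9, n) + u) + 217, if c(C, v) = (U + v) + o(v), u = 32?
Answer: 2135/9 ≈ 237.22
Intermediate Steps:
A(B) = B (A(B) = 2 - (2 - B) = 2 + (-2 + B) = B)
n = ⅑ (n = 1/(5 - 1*(-4)) = 1/(5 + 4) = 1/9 = ⅑ ≈ 0.11111)
U = -12
c(C, v) = -12 + 2*v (c(C, v) = (-12 + v) + v = -12 + 2*v)
(c(-9, n) + u) + 217 = ((-12 + 2*(⅑)) + 32) + 217 = ((-12 + 2/9) + 32) + 217 = (-106/9 + 32) + 217 = 182/9 + 217 = 2135/9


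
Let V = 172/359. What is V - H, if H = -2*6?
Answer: 4480/359 ≈ 12.479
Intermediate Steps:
H = -12
V = 172/359 (V = 172*(1/359) = 172/359 ≈ 0.47911)
V - H = 172/359 - 1*(-12) = 172/359 + 12 = 4480/359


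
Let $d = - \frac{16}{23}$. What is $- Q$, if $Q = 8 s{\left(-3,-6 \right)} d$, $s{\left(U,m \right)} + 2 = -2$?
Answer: $- \frac{512}{23} \approx -22.261$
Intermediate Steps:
$s{\left(U,m \right)} = -4$ ($s{\left(U,m \right)} = -2 - 2 = -4$)
$d = - \frac{16}{23}$ ($d = \left(-16\right) \frac{1}{23} = - \frac{16}{23} \approx -0.69565$)
$Q = \frac{512}{23}$ ($Q = 8 \left(-4\right) \left(- \frac{16}{23}\right) = \left(-32\right) \left(- \frac{16}{23}\right) = \frac{512}{23} \approx 22.261$)
$- Q = \left(-1\right) \frac{512}{23} = - \frac{512}{23}$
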